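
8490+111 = 8601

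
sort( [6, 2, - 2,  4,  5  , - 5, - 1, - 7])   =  [ - 7,-5, - 2,  -  1,2, 4,5, 6 ] 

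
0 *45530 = 0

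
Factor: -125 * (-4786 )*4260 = 2^3 * 3^1*5^4*71^1*2393^1 = 2548545000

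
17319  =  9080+8239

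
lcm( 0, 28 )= 0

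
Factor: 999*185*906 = 2^1*3^4 * 5^1*37^2*151^1 = 167442390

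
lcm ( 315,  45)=315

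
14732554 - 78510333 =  - 63777779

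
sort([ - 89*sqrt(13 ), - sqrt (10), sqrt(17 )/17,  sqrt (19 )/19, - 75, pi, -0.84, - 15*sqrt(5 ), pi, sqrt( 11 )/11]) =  [ - 89*sqrt( 13 ), - 75, - 15*sqrt ( 5),  -  sqrt(10), - 0.84, sqrt( 19 ) /19,sqrt( 17 ) /17,  sqrt( 11)/11,pi, pi]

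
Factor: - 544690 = - 2^1*5^1*54469^1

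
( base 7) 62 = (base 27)1H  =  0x2c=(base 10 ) 44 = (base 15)2E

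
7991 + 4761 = 12752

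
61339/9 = 61339/9 = 6815.44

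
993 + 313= 1306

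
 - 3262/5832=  - 1 + 1285/2916 = - 0.56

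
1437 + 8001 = 9438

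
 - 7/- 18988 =7/18988 = 0.00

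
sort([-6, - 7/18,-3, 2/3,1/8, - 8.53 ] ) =[ - 8.53, - 6, - 3 , - 7/18,1/8,2/3] 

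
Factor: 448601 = 29^1*31^1 *499^1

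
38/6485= 38/6485 = 0.01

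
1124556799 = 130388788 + 994168011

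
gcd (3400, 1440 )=40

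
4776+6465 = 11241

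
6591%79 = 34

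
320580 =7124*45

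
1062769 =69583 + 993186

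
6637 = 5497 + 1140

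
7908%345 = 318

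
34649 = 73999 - 39350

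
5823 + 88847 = 94670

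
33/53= 33/53 = 0.62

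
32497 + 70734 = 103231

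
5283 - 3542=1741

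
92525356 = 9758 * 9482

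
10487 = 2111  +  8376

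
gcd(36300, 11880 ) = 660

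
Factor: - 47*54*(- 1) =2538=2^1*3^3*47^1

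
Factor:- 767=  - 13^1*59^1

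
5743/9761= 5743/9761= 0.59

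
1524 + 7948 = 9472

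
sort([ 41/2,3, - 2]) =[ - 2,3, 41/2]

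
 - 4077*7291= - 29725407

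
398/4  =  99 + 1/2   =  99.50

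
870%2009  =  870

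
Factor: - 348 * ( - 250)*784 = 2^7*3^1*5^3*7^2*29^1 = 68208000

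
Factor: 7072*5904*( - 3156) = - 2^11*3^3*13^1*17^1*41^1*263^1  =  - 131772745728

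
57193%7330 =5883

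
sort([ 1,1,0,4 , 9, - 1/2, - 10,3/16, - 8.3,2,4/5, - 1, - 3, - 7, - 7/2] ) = [ - 10,- 8.3, - 7,-7/2, - 3, - 1,  -  1/2,0,3/16, 4/5, 1,1,2, 4,9] 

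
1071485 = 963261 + 108224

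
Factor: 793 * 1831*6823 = 9906880009 = 13^1 * 61^1*1831^1*6823^1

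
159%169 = 159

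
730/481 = 730/481 = 1.52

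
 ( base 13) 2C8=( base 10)502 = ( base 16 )1f6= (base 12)35A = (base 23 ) LJ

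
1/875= 1/875=0.00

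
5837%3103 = 2734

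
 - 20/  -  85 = 4/17 = 0.24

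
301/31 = 9+22/31 =9.71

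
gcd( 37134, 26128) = 2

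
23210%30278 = 23210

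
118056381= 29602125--88454256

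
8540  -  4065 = 4475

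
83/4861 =83/4861   =  0.02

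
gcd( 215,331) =1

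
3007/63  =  47 + 46/63 = 47.73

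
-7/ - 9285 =7/9285 = 0.00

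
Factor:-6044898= - 2^1*3^1*1007483^1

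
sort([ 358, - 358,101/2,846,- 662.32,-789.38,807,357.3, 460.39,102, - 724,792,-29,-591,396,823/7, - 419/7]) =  [ - 789.38, -724,-662.32, - 591, - 358,-419/7,- 29,101/2,102,823/7,357.3, 358, 396,460.39, 792,807,846] 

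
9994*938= 9374372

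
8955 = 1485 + 7470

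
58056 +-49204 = 8852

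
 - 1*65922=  - 65922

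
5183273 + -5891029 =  - 707756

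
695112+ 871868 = 1566980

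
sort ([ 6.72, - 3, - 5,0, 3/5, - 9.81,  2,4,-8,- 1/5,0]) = [ - 9.81, - 8, - 5, - 3,-1/5, 0, 0, 3/5,2,4,  6.72 ]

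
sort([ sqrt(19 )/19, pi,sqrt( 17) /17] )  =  [ sqrt( 19 ) /19, sqrt(17 ) /17, pi] 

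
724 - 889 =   -  165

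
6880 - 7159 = -279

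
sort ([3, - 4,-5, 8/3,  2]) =[ - 5, - 4,2  ,  8/3, 3] 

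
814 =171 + 643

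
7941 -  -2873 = 10814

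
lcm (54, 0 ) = 0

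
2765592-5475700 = -2710108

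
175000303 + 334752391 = 509752694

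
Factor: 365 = 5^1 * 73^1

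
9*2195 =19755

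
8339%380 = 359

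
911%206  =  87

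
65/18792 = 65/18792 = 0.00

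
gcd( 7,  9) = 1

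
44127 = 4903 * 9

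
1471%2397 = 1471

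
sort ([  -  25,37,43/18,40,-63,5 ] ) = [ - 63,-25,  43/18,5,37, 40 ]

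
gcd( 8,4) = 4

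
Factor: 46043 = 41^1*1123^1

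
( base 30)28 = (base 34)20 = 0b1000100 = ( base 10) 68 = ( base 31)26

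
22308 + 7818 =30126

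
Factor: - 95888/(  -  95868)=2^2*3^( - 2 )*13^1*461^1*2663^( - 1 ) =23972/23967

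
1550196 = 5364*289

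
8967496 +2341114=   11308610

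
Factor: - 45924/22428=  - 3^( - 1)*7^ (-1 )*43^1 =- 43/21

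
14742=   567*26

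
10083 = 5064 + 5019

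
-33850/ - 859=39+ 349/859=39.41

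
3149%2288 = 861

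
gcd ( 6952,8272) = 88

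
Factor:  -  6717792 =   -  2^5*3^1 * 19^1*29^1*127^1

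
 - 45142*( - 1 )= 45142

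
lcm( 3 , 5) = 15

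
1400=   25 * 56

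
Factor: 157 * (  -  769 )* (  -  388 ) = 2^2*97^1*157^1 * 769^1 = 46844404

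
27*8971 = 242217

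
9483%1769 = 638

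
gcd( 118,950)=2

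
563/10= 563/10 = 56.30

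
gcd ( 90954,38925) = 9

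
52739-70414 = - 17675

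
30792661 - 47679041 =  - 16886380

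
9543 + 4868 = 14411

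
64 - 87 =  - 23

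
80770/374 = 215 + 180/187 = 215.96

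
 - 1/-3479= 1/3479=0.00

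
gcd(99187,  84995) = 1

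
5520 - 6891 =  - 1371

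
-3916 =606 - 4522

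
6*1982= 11892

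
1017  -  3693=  - 2676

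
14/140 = 1/10 = 0.10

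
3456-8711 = -5255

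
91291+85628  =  176919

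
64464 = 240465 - 176001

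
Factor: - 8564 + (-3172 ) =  - 11736 = -2^3*3^2*163^1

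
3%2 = 1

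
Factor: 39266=2^1*29^1*677^1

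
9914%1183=450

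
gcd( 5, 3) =1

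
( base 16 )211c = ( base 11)6406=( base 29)A28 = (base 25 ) DE1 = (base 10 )8476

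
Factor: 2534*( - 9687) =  - 24546858 = - 2^1*3^1*7^1  *  181^1*3229^1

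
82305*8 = 658440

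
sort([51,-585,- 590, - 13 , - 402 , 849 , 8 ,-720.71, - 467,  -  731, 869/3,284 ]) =[ - 731, - 720.71, - 590, - 585,-467, - 402, - 13, 8,51,284,869/3,849 ]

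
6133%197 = 26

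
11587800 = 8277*1400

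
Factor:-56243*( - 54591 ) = 3^1*11^1*31^1*587^1 * 5113^1 = 3070361613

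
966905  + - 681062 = 285843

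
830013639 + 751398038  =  1581411677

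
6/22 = 3/11 = 0.27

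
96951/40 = 2423 + 31/40  =  2423.78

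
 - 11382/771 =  - 15 + 61/257 = - 14.76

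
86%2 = 0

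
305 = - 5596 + 5901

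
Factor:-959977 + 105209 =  - 854768 = - 2^4 * 41^1*1303^1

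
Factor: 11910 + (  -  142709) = - 130799 = -139^1 *941^1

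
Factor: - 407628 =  - 2^2*3^2*13^2*67^1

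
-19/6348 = - 1 +6329/6348 = -0.00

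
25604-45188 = - 19584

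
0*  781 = 0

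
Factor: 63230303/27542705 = 5^(-1 )*47^ ( - 1) * 1187^1*53269^1*117203^(-1)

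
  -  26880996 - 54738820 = -81619816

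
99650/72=49825/36 = 1384.03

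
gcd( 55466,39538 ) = 2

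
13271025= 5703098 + 7567927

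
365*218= 79570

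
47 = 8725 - 8678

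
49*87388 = 4282012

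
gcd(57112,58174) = 118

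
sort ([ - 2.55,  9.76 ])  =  [-2.55, 9.76]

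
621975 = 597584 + 24391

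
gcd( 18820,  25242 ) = 2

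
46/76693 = 46/76693 = 0.00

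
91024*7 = 637168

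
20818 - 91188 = - 70370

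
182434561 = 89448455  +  92986106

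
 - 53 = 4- 57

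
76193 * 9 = 685737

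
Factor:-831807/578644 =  - 2^( - 2)*3^2*11^( - 1)* 29^1*3187^1 * 13151^( - 1 )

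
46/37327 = 46/37327 = 0.00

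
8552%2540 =932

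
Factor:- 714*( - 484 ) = 345576 = 2^3*3^1*7^1*11^2*17^1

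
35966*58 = 2086028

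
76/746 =38/373 = 0.10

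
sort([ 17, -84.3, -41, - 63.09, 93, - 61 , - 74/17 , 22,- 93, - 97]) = [ - 97,-93, - 84.3, - 63.09,  -  61,-41 , -74/17, 17, 22 , 93]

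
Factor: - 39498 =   -  2^1*3^1*29^1*227^1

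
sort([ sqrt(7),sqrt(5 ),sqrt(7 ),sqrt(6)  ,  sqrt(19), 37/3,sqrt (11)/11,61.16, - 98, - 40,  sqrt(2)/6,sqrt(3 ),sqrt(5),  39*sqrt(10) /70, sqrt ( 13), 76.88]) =[- 98,-40, sqrt( 2 )/6,sqrt (11) /11, sqrt ( 3), 39*sqrt(10)/70,sqrt(5), sqrt ( 5), sqrt( 6), sqrt(7),  sqrt(7),  sqrt( 13),sqrt(19), 37/3,61.16,76.88]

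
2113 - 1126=987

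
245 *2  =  490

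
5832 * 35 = 204120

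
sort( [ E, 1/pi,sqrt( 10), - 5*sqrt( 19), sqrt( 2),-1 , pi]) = [ - 5*sqrt ( 19 ), - 1,1/pi,  sqrt(2), E,pi,  sqrt( 10) ] 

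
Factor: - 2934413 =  - 587^1*4999^1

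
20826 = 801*26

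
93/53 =93/53=1.75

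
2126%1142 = 984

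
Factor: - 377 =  - 13^1*29^1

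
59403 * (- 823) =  - 48888669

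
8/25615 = 8/25615 = 0.00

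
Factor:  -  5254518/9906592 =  - 2627259/4953296= - 2^( - 4) * 3^1*37^1*353^(-1)*877^( - 1 )*23669^1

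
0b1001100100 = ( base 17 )220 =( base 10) 612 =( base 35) hh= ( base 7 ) 1533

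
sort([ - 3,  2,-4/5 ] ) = [ - 3,  -  4/5 , 2] 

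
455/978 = 455/978= 0.47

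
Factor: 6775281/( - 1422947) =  - 3^2*61^(-1 )* 23327^(  -  1) * 752809^1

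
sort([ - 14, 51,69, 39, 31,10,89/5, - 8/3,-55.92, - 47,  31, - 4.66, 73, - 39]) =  [ - 55.92, - 47, - 39, - 14, - 4.66, - 8/3,10,89/5, 31, 31,39  ,  51,69  ,  73]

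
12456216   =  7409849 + 5046367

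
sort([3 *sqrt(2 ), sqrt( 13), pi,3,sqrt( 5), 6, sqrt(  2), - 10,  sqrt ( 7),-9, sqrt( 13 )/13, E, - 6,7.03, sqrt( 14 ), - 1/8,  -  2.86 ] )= [  -  10,- 9, - 6,  -  2.86, - 1/8, sqrt( 13 ) /13 , sqrt(2 ), sqrt ( 5),sqrt( 7),E, 3, pi, sqrt( 13 ), sqrt ( 14), 3*sqrt(2), 6, 7.03] 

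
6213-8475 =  - 2262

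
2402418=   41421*58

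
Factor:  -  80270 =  - 2^1*5^1*23^1*349^1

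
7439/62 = 119+61/62 = 119.98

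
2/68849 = 2/68849 = 0.00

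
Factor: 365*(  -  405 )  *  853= - 3^4*5^2*73^1*853^1 = -126094725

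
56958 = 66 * 863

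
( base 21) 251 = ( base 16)3DC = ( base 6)4324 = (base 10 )988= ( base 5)12423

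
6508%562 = 326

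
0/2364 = 0 = 0.00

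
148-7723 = -7575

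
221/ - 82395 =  - 1  +  82174/82395 = - 0.00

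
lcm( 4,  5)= 20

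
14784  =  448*33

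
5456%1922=1612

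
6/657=2/219 = 0.01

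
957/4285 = 957/4285 = 0.22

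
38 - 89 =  - 51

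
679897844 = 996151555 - 316253711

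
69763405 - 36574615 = 33188790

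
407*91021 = 37045547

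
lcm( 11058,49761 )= 99522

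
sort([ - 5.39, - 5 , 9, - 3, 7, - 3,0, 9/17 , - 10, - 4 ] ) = [ - 10, - 5.39, - 5, - 4, - 3, - 3, 0, 9/17,7,9 ] 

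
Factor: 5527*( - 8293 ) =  - 5527^1*8293^1=-45835411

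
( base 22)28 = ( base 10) 52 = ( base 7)103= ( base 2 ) 110100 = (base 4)310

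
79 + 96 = 175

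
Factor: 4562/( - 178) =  - 2281/89 = - 89^( - 1 )*2281^1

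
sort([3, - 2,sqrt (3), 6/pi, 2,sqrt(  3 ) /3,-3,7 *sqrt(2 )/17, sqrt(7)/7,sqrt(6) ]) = [ - 3,-2, sqrt(7)/7, sqrt( 3) /3,7*sqrt( 2)/17, sqrt( 3),6/pi, 2,sqrt(6 ),3 ] 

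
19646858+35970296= 55617154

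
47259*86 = 4064274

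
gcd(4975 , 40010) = 5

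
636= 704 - 68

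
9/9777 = 3/3259 = 0.00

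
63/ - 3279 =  - 21/1093=- 0.02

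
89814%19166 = 13150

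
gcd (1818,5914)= 2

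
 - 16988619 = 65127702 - 82116321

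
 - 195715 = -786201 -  - 590486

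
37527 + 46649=84176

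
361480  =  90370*4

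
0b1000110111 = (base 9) 700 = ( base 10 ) 567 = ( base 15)27C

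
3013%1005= 1003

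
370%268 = 102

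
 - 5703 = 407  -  6110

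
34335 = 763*45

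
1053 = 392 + 661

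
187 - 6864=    - 6677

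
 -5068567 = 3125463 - 8194030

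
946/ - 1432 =-473/716  =  - 0.66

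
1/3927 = 1/3927 = 0.00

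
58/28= 2+1/14  =  2.07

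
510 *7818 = 3987180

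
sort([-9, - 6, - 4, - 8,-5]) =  [- 9, - 8,-6,  -  5, -4 ]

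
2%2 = 0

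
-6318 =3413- 9731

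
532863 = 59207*9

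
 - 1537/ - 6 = 256+1/6  =  256.17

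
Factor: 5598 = 2^1*3^2 * 311^1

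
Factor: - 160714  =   - 2^1*107^1*751^1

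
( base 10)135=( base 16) 87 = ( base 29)4j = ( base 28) 4n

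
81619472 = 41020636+40598836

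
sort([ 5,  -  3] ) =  [-3, 5]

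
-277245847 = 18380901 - 295626748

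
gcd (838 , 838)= 838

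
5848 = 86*68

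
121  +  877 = 998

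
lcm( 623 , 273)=24297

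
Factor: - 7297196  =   - 2^2*181^1* 10079^1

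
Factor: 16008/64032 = 2^ ( - 2)= 1/4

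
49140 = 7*7020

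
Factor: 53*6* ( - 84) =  - 2^3*3^2*7^1*53^1 = - 26712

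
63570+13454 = 77024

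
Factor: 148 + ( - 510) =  - 362 = - 2^1 * 181^1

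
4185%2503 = 1682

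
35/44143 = 35/44143= 0.00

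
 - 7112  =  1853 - 8965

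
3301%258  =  205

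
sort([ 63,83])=[63, 83]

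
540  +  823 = 1363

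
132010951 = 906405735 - 774394784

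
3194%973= 275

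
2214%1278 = 936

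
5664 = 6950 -1286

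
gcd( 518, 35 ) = 7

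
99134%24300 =1934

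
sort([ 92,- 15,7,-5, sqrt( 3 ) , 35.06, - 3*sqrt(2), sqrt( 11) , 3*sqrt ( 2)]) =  [ - 15, - 5, - 3*sqrt( 2 ),  sqrt ( 3 ),sqrt( 11) , 3*sqrt( 2),7,35.06,92]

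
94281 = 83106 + 11175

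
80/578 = 40/289 = 0.14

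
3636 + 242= 3878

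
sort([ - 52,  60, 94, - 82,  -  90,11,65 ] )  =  [ - 90,-82, - 52,  11,60, 65, 94] 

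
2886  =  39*74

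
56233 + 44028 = 100261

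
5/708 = 5/708 = 0.01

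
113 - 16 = 97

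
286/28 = 143/14 = 10.21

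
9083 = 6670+2413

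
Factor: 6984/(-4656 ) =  - 3/2 = - 2^(  -  1)*3^1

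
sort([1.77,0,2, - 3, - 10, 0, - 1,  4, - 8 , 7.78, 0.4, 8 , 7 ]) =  [ - 10, - 8, - 3 , - 1, 0,  0,0.4, 1.77 , 2,4,7, 7.78,8]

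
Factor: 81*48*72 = 2^7*3^7 =279936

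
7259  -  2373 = 4886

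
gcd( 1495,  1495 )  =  1495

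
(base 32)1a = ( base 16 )2a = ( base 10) 42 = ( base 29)1D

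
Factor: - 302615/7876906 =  - 2^( - 1 ) * 5^1  *19^( - 1)*29^1*2087^1*207287^( - 1)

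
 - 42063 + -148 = - 42211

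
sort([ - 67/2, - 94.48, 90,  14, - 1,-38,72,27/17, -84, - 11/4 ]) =[ - 94.48,  -  84, - 38, - 67/2, - 11/4 , - 1,27/17,14,72, 90 ]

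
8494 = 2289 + 6205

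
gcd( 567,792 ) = 9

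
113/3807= 113/3807 = 0.03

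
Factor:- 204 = - 2^2*3^1*17^1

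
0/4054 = 0 = 0.00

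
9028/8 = 2257/2 = 1128.50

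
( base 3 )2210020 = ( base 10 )2031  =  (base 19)5BH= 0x7EF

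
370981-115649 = 255332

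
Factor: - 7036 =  - 2^2* 1759^1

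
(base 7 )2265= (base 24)1AF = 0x33f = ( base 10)831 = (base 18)2A3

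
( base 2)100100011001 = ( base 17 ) 810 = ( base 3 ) 10012021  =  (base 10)2329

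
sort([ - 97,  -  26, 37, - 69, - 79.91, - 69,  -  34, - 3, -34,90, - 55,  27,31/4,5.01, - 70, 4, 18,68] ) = [ - 97, - 79.91, - 70, - 69,-69,-55, - 34, - 34, - 26,-3, 4,5.01, 31/4,18 , 27, 37 , 68,90 ]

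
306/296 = 1 + 5/148 = 1.03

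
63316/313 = 63316/313  =  202.29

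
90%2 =0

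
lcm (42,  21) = 42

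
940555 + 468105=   1408660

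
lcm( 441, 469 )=29547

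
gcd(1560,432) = 24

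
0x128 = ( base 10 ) 296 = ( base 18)g8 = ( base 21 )E2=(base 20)eg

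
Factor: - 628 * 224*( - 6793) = 2^7* 7^1*157^1*6793^1  =  955584896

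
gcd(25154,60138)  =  2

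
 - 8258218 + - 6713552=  - 14971770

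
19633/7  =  2804 + 5/7 = 2804.71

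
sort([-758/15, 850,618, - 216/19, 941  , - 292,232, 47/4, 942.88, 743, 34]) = [ - 292, - 758/15,  -  216/19, 47/4, 34, 232,618,743,850, 941, 942.88]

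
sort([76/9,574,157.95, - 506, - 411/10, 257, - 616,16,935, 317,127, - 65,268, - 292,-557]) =[ - 616, - 557, - 506, - 292, - 65, - 411/10,76/9,16,127,157.95,257, 268,317,574, 935 ] 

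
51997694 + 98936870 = 150934564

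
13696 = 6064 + 7632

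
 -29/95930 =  - 1 + 95901/95930 =-0.00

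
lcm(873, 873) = 873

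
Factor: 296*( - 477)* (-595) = 2^3 *3^2*5^1* 7^1*17^1*37^1*53^1= 84009240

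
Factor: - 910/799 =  -2^1*5^1 * 7^1*13^1*17^( - 1)*47^ ( - 1 )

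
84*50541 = 4245444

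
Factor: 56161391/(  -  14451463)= - 11^1*392737^1*1111651^( - 1 ) = - 4320107/1111651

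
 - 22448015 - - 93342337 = 70894322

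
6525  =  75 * 87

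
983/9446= 983/9446 = 0.10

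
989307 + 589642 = 1578949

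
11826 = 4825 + 7001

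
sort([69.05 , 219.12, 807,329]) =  [69.05, 219.12, 329,807]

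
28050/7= 4007 + 1/7=4007.14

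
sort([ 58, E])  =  [ E, 58 ]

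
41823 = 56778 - 14955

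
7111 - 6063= 1048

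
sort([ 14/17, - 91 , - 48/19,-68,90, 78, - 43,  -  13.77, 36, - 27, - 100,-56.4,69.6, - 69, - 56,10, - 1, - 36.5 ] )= [ - 100,-91,-69,-68,  -  56.4,-56,-43, -36.5,-27,-13.77,-48/19 , - 1,14/17,10, 36,69.6, 78, 90 ] 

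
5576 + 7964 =13540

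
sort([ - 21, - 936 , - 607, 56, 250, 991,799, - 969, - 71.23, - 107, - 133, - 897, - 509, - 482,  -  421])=[ - 969,-936, - 897, - 607 , - 509, - 482, - 421, - 133, - 107,  -  71.23 , - 21,56 , 250,799,991] 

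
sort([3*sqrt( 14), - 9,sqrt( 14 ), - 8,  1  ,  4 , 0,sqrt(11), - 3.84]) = [-9, - 8, - 3.84, 0,1,sqrt( 11 ), sqrt(14), 4,3*sqrt(14) ] 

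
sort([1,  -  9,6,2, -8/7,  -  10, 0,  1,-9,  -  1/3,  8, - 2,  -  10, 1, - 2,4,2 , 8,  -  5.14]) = [-10,  -  10, - 9,  -  9, - 5.14, - 2, - 2, - 8/7, -1/3 , 0,1, 1, 1,2, 2,4,6 , 8, 8]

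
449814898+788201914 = 1238016812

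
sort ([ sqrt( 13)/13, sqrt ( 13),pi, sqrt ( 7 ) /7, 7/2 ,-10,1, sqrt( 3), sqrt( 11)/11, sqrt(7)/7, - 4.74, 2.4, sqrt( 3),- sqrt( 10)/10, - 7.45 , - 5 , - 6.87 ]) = [ - 10, - 7.45, - 6.87,- 5 , - 4.74,-sqrt( 10 ) /10,sqrt(13 )/13,  sqrt(11 ) /11,sqrt( 7 ) /7,sqrt( 7 )/7,1, sqrt( 3),  sqrt( 3),  2.4,  pi , 7/2,sqrt ( 13)]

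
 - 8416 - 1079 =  - 9495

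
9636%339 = 144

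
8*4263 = 34104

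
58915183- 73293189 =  - 14378006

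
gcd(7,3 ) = 1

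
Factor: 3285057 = 3^1 * 79^1*83^1*167^1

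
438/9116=219/4558 = 0.05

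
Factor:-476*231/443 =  - 2^2*3^1*7^2*11^1*17^1*443^( - 1) = - 109956/443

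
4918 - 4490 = 428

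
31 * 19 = 589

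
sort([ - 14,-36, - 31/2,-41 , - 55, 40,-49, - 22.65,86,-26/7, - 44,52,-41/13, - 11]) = [ - 55,-49, - 44, - 41,  -  36, - 22.65 , - 31/2, -14, - 11, - 26/7, - 41/13 , 40, 52,86 ]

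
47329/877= 47329/877 =53.97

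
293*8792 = 2576056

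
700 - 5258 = - 4558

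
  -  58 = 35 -93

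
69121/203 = 69121/203= 340.50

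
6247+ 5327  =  11574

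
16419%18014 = 16419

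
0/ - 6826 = 0/1 = - 0.00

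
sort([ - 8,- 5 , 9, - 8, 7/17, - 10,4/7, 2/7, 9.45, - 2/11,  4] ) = [ - 10, - 8  , - 8,-5, - 2/11 , 2/7, 7/17, 4/7 , 4,  9, 9.45]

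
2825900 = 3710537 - 884637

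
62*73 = 4526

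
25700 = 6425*4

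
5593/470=11 + 9/10 = 11.90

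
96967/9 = 10774 + 1/9 = 10774.11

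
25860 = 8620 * 3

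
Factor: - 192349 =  - 23^1*8363^1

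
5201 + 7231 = 12432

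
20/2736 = 5/684 =0.01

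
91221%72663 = 18558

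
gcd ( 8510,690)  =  230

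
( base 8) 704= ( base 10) 452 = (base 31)EI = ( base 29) fh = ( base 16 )1c4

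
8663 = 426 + 8237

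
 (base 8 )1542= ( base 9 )1162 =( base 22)1H8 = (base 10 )866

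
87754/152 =577  +  25/76 = 577.33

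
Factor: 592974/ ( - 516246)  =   - 3^2*79^1*619^( - 1) = - 711/619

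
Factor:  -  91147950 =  - 2^1*3^3*5^2 * 107^1*631^1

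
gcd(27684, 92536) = 4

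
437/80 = 5 + 37/80 = 5.46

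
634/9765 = 634/9765  =  0.06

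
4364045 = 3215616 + 1148429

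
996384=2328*428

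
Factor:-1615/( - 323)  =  5 = 5^1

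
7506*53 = 397818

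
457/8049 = 457/8049 = 0.06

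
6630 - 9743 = - 3113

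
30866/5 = 6173 + 1/5 = 6173.20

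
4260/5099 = 4260/5099 = 0.84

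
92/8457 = 92/8457 = 0.01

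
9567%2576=1839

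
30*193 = 5790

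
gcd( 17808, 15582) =2226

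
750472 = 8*93809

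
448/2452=112/613 =0.18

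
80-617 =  - 537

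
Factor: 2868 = 2^2 * 3^1*239^1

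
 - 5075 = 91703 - 96778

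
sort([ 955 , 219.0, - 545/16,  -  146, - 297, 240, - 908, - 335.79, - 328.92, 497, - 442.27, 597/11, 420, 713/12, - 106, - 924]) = [- 924, - 908, - 442.27, - 335.79 , - 328.92, - 297,-146, - 106, - 545/16, 597/11, 713/12, 219.0 , 240, 420, 497  ,  955 ]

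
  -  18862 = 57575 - 76437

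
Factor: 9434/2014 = 19^ ( - 1)*89^1 = 89/19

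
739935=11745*63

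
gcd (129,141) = 3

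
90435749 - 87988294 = 2447455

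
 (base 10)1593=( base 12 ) b09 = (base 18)4G9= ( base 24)2i9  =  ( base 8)3071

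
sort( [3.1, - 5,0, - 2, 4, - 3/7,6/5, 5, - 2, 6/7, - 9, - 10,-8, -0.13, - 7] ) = [  -  10, - 9, - 8, -7, - 5, - 2, - 2 , - 3/7, - 0.13,  0,6/7,6/5, 3.1, 4,5]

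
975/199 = 4 + 179/199 = 4.90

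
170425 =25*6817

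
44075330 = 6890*6397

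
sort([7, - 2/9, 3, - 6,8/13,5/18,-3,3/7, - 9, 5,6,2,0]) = [-9,-6,-3,  -  2/9,  0, 5/18, 3/7, 8/13, 2,3, 5,6 , 7]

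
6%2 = 0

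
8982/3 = 2994=   2994.00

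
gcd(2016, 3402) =126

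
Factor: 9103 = 9103^1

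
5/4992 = 5/4992=0.00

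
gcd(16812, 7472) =1868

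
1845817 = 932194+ 913623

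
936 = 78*12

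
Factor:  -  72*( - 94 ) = 6768 = 2^4*3^2*47^1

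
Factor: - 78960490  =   - 2^1 *5^1*7^1*263^1*4289^1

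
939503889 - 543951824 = 395552065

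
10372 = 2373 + 7999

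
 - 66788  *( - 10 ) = 667880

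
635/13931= 635/13931 = 0.05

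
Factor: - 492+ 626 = 134= 2^1 * 67^1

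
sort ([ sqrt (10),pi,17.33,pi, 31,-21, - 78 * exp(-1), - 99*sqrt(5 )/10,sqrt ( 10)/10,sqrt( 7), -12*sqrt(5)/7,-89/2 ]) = [- 89/2 ,-78 * exp(  -  1),  -  99*sqrt(5 )/10, - 21 ,  -  12*sqrt ( 5)/7,sqrt(10)/10, sqrt( 7),pi  ,  pi,  sqrt( 10 ), 17.33,31 ] 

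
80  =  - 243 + 323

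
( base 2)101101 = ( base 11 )41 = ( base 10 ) 45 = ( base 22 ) 21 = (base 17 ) 2B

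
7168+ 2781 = 9949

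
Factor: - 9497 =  - 9497^1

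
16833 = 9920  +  6913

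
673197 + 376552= 1049749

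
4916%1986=944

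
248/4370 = 124/2185= 0.06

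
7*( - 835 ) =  - 5845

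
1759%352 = 351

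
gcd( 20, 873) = 1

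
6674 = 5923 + 751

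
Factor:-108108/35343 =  - 2^2*13^1 * 17^( - 1 ) = - 52/17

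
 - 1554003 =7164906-8718909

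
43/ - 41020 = - 1+40977/41020 =- 0.00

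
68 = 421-353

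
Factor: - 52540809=-3^1 * 23^2*33107^1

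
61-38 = 23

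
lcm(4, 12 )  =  12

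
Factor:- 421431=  - 3^1*140477^1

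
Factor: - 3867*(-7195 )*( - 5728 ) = - 159370516320 =- 2^5*3^1*5^1*179^1*1289^1 * 1439^1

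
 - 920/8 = - 115 = - 115.00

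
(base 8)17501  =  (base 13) 3846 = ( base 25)CK1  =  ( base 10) 8001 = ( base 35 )6il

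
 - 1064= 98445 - 99509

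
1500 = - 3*( -500)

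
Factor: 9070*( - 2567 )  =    -  2^1 * 5^1*17^1*151^1*907^1 = - 23282690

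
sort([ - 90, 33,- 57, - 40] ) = [ -90,  -  57, - 40, 33 ] 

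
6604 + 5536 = 12140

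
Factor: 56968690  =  2^1*5^1*2357^1*2417^1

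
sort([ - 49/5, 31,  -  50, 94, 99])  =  [ - 50, - 49/5,31,94,99]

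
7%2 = 1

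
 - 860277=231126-1091403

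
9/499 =9/499 =0.02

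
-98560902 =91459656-190020558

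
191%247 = 191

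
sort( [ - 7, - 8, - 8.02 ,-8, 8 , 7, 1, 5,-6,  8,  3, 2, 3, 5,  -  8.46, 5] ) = [ - 8.46,-8.02,- 8, - 8, - 7,-6, 1 , 2,3 , 3, 5, 5, 5,7, 8 , 8 ]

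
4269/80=53 + 29/80 = 53.36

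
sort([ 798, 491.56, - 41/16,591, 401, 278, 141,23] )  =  [ -41/16, 23, 141 , 278,401,491.56,591,798]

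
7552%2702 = 2148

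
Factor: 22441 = 22441^1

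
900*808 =727200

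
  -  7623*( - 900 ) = 6860700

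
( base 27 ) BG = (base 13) 1b1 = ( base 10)313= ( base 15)15d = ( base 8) 471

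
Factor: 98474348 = 2^2*7^1*151^1*23291^1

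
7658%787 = 575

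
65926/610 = 32963/305 =108.08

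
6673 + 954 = 7627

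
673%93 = 22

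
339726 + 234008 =573734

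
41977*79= 3316183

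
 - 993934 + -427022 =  - 1420956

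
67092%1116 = 132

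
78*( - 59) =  - 4602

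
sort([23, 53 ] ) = [ 23,  53 ] 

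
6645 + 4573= 11218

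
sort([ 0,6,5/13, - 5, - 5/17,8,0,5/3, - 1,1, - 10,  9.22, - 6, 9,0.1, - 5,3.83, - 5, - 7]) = [ - 10, - 7, - 6 , - 5, - 5, - 5,-1, -5/17,0,  0, 0.1,5/13, 1,5/3,3.83 , 6,  8,9,9.22]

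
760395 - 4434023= - 3673628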